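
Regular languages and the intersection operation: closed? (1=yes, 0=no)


Regular languages are closed under all standard operations:
- Union: Yes (product construction)
- Intersection: Yes (product construction)
- Complement: Yes (swap accept/reject)
- Concatenation: Yes (NFA construction)
Operation: intersection -> Closed

1


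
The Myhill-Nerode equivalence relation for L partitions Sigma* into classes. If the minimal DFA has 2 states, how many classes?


Myhill-Nerode theorem:
Number of equivalence classes = number of states in minimal DFA
Minimal DFA states = 2
Therefore equivalence classes = 2

2


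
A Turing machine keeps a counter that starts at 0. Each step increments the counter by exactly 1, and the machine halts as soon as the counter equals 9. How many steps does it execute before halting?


Counter starts at 0. Counting sequence:
  Step 1: counter = 1
  Step 2: counter = 2
  Step 3: counter = 3
  Step 4: counter = 4
  Step 5: counter = 5
  Step 6: counter = 6
  ...
  Step 9: counter = 9
Counter reached 9 -> halt
Total steps = 9

9


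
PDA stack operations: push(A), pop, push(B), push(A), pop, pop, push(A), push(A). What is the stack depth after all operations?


Tracing stack operations:
  push(A) -> stack = [A], depth=1
  pop -> removed A, stack = [], depth=0
  push(B) -> stack = [B], depth=1
  push(A) -> stack = [B,A], depth=2
  pop -> removed A, stack = [B], depth=1
  pop -> removed B, stack = [], depth=0
  push(A) -> stack = [A], depth=1
  push(A) -> stack = [A,A], depth=2
Final depth = 2

2


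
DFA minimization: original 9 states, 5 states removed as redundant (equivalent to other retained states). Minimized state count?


Original DFA: 9 states
Redundant states removed: 5
Minimized states = original - removed
= 9 - 5
= 4

4


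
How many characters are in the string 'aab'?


String: 'aab'
Counting characters:
  'a' appears 2 time(s)
  'b' appears 1 time(s)
Total length = 2 + 1 = 3

3


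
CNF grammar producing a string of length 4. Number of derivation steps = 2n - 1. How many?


Chomsky Normal Form derivation:
String length n = 4
Each step either:
  - Splits a nonterminal into two (n-1 such steps)
  - Converts a nonterminal to terminal (n such steps)
Total = (n-1) + n = 2n - 1
= 2(4) - 1
= 8 - 1
= 7

7


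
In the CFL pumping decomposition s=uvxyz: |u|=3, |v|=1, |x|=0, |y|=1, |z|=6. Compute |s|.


|s| = |u| + |v| + |x| + |y| + |z|
= 3 + 1 + 0 + 1 + 6
= 4 + 0 + 7
= 4 + 7
= 11

11


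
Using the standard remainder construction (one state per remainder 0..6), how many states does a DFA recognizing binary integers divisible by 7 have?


Divisibility by 7 is tracked via the remainder mod 7: 0, 1, ..., 6
The construction assigns one state to each remainder
Number of remainders = 7

7


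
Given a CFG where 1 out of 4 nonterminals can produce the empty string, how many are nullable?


Nonterminals: {S, A, B, C}
A nonterminal is nullable if it can derive epsilon
Counting nullable nonterminals: 1
Total nullable = 1

1


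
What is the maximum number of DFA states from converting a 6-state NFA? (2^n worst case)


NFA has 6 states
Subset construction: each DFA state = subset of NFA states
Maximum subsets = 2^6
2^6 = 64

64


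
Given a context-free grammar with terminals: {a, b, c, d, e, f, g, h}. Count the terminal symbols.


Terminal symbols: a, b, c, d, e, f, g, h
Counting each: a (#1), b (#2), c (#3), d (#4), e (#5), f (#6), g (#7), h (#8)
Total = 8

8


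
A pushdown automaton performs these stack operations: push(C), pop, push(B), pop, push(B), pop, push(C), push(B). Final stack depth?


Tracing stack operations:
  push(C) -> stack = [C], depth=1
  pop -> removed C, stack = [], depth=0
  push(B) -> stack = [B], depth=1
  pop -> removed B, stack = [], depth=0
  push(B) -> stack = [B], depth=1
  pop -> removed B, stack = [], depth=0
  push(C) -> stack = [C], depth=1
  push(B) -> stack = [C,B], depth=2
Final depth = 2

2


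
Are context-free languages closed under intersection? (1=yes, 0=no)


CFL closure properties:
  Closed under: union, concatenation, Kleene star
  NOT closed under: intersection, complement
Operation 'intersection' is in not-closed list -> No (not closed)

0


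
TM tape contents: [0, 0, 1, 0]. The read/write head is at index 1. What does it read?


Tape: [0, 0, 1, 0]
Positions: 0 1 2 3
Values:    0 0 1 0
Head at position 1
tape[1] = 0

0


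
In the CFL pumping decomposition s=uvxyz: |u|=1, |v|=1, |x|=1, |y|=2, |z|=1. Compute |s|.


|s| = |u| + |v| + |x| + |y| + |z|
= 1 + 1 + 1 + 2 + 1
= 2 + 1 + 3
= 3 + 3
= 6

6


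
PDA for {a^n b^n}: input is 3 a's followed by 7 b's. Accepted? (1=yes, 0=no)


Language requires equal numbers of a's and b's
PDA pushes for each 'a', pops for each 'b'
Number of a's = 3
Number of b's = 7
3 != 7 -> Reject

0


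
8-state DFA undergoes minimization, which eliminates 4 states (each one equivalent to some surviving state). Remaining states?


Original DFA: 8 states
Redundant states removed: 4
Minimized states = original - removed
= 8 - 4
= 4

4


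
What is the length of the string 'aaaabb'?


String: 'aaaabb'
Counting characters:
  'a' appears 4 time(s)
  'b' appears 2 time(s)
Total length = 4 + 2 = 6

6


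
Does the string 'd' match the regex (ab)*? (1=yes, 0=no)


Pattern: (ab)*
String: 'd'
Pattern requires: zero or more repetitions of 'ab'
Length 1 is odd -> cannot be (ab)* -> no match
Result: 0

0


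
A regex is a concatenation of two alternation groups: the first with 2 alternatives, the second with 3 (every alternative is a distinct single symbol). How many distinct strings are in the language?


First group: 2 alternatives
Second group: 3 alternatives
Concatenation: each choice from group 1 pairs with each from group 2
Total = 2 x 3 = 6

6


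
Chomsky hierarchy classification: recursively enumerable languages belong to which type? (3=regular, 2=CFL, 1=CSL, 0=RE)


Chomsky hierarchy levels:
  Type 3: Regular (DFA/NFA/regex)
  Type 2: Context-free (PDA)
  Type 1: Context-sensitive
  Type 0: Recursively enumerable (TM)
'recursively enumerable' corresponds to Type 0

0


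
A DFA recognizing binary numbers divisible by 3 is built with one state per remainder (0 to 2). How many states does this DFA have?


Divisibility by 3 is tracked via the remainder mod 3: 0, 1, ..., 2
The construction assigns one state to each remainder
Number of remainders = 3

3


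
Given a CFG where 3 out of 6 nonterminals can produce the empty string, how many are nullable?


Nonterminals: {S, A, B, C, D, E}
A nonterminal is nullable if it can derive epsilon
Counting nullable nonterminals: 3
Total nullable = 3

3


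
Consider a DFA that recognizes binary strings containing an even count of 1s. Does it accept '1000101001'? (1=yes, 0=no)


DFA has 2 states: q_even (start, accept=yes) and q_odd
Processing string '1000101001' character by character:
  Position 0: read '1', 1-count=1 -> q_odd
  Position 1: read '0', 1-count=1 -> q_odd (no change)
  Position 2: read '0', 1-count=1 -> q_odd (no change)
  Position 3: read '0', 1-count=1 -> q_odd (no change)
  Position 4: read '1', 1-count=2 -> q_even
  Position 5: read '0', 1-count=2 -> q_even (no change)
  Position 6: read '1', 1-count=3 -> q_odd
  Position 7: read '0', 1-count=3 -> q_odd (no change)
  Position 8: read '0', 1-count=3 -> q_odd (no change)
  Position 9: read '1', 1-count=4 -> q_even
Final state: q_even, total 1s = 4 (even); the DFA requires an even count -> accept

1


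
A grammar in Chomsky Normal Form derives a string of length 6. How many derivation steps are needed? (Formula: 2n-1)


Chomsky Normal Form derivation:
String length n = 6
Each step either:
  - Splits a nonterminal into two (n-1 such steps)
  - Converts a nonterminal to terminal (n such steps)
Total = (n-1) + n = 2n - 1
= 2(6) - 1
= 12 - 1
= 11

11


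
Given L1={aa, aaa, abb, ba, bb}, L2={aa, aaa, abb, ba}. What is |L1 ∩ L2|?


L1 = {aa, aaa, abb, ba, bb}
L2 = {aa, aaa, abb, ba}
Checking each string in L1 against L2:
  'aa': in L2? Yes
  'aaa': in L2? Yes
  'abb': in L2? Yes
  'ba': in L2? Yes
  'bb': in L2? No
Intersection = {aa, aaa, abb, ba}
|L1 ∩ L2| = 4

4


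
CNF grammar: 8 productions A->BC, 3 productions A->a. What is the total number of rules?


CNF allows two rule forms:
  A -> BC (binary): 8 rules
  A -> a (terminal): 3 rules
Total = 8 + 3 = 11

11


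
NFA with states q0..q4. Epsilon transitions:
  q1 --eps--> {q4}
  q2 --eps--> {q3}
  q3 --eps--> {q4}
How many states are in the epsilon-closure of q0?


Starting from q0
Initialize closure = {q0}
q0 has no outgoing epsilon transitions -> nothing to add
Final closure: {q0}
Size = 1

1


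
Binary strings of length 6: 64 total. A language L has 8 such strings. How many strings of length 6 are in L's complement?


Alphabet: {0,1}
String length: 6
Total strings of length 6 = 2^6 = 64
Strings in L = 8
Complement = total - |L|
= 64 - 8
= 56

56


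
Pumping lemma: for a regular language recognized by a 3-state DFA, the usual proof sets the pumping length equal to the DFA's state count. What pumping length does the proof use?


Pumping lemma for regular languages (standard proof):
Take p = |Q|, the number of DFA states.
Any string of length >= |Q| passes through |Q|+1 states while reading its first |Q| symbols,
so by pigeonhole some state repeats, giving the loop that can be pumped.
Here |Q| = 3
Therefore the proof uses p = 3

3


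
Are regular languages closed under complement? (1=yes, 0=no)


Regular languages are closed under:
- Union (DFA product construction)
- Intersection (DFA product construction)
- Complement (swap accept/reject states)
- Concatenation (NFA construction)
- Kleene star (NFA construction)
complement is in this list
Therefore: closed

1


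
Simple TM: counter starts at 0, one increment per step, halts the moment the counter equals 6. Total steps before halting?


Counter starts at 0. Counting sequence:
  Step 1: counter = 1
  Step 2: counter = 2
  Step 3: counter = 3
  Step 4: counter = 4
  Step 5: counter = 5
  Step 6: counter = 6
Counter reached 6 -> halt
Total steps = 6

6


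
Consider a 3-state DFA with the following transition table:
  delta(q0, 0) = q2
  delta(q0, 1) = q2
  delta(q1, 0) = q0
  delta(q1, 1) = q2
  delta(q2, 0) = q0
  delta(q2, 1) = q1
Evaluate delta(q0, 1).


Looking up transition function:
delta(q0, 1) in the table
Row: q0, Column: 1
Result: q2

q2


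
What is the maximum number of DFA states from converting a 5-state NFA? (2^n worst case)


NFA has 5 states
Subset construction: each DFA state = subset of NFA states
Maximum subsets = 2^5
2^5 = 32

32


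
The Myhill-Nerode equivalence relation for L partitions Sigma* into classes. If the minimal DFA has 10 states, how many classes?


Myhill-Nerode theorem:
Number of equivalence classes = number of states in minimal DFA
Minimal DFA states = 10
Therefore equivalence classes = 10

10


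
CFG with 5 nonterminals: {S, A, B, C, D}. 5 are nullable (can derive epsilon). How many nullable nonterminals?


Nonterminals: {S, A, B, C, D}
A nonterminal is nullable if it can derive epsilon
Counting nullable nonterminals: 5
Total nullable = 5

5


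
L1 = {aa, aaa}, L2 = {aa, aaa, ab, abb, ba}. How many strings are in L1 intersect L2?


L1 = {aa, aaa}
L2 = {aa, aaa, ab, abb, ba}
Checking each string in L1 against L2:
  'aa': in L2? Yes
  'aaa': in L2? Yes
Intersection = {aa, aaa}
|L1 ∩ L2| = 2

2


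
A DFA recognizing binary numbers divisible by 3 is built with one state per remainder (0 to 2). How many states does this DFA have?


Divisibility by 3 is tracked via the remainder mod 3: 0, 1, ..., 2
The construction assigns one state to each remainder
Number of remainders = 3

3


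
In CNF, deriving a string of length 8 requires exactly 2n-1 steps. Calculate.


Chomsky Normal Form derivation:
String length n = 8
Each step either:
  - Splits a nonterminal into two (n-1 such steps)
  - Converts a nonterminal to terminal (n such steps)
Total = (n-1) + n = 2n - 1
= 2(8) - 1
= 16 - 1
= 15

15


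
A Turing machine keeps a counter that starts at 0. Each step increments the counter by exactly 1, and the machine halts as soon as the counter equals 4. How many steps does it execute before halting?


Counter starts at 0. Counting sequence:
  Step 1: counter = 1
  Step 2: counter = 2
  Step 3: counter = 3
  Step 4: counter = 4
Counter reached 4 -> halt
Total steps = 4

4


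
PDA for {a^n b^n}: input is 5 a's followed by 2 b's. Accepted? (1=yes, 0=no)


Language requires equal numbers of a's and b's
PDA pushes for each 'a', pops for each 'b'
Number of a's = 5
Number of b's = 2
5 != 2 -> Reject

0


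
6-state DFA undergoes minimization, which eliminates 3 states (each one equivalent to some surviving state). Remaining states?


Original DFA: 6 states
Redundant states removed: 3
Minimized states = original - removed
= 6 - 3
= 3

3


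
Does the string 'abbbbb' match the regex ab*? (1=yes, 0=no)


Pattern: ab*
String: 'abbbbb'
Pattern requires: exactly one 'a' followed by zero or more 'b's
First char is 'a' -> OK
Rest 'bbbbb': all b's? Yes
Result: 1

1


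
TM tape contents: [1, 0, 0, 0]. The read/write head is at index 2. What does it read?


Tape: [1, 0, 0, 0]
Positions: 0 1 2 3
Values:    1 0 0 0
Head at position 2
tape[2] = 0

0


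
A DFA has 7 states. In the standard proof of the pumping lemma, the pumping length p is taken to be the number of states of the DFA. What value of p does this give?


Pumping lemma for regular languages (standard proof):
Take p = |Q|, the number of DFA states.
Any string of length >= |Q| passes through |Q|+1 states while reading its first |Q| symbols,
so by pigeonhole some state repeats, giving the loop that can be pumped.
Here |Q| = 7
Therefore the proof uses p = 7

7


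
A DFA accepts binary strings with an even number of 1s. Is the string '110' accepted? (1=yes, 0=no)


DFA has 2 states: q_even (start, accept=yes) and q_odd
Processing string '110' character by character:
  Position 0: read '1', 1-count=1 -> q_odd
  Position 1: read '1', 1-count=2 -> q_even
  Position 2: read '0', 1-count=2 -> q_even (no change)
Final state: q_even, total 1s = 2 (even); the DFA requires an even count -> accept

1


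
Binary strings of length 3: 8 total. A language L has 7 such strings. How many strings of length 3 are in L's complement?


Alphabet: {0,1}
String length: 3
Total strings of length 3 = 2^3 = 8
Strings in L = 7
Complement = total - |L|
= 8 - 7
= 1

1


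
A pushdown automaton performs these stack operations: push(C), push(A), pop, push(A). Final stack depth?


Tracing stack operations:
  push(C) -> stack = [C], depth=1
  push(A) -> stack = [C,A], depth=2
  pop -> removed A, stack = [C], depth=1
  push(A) -> stack = [C,A], depth=2
Final depth = 2

2


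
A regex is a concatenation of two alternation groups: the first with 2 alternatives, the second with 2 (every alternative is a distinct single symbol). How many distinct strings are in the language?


First group: 2 alternatives
Second group: 2 alternatives
Concatenation: each choice from group 1 pairs with each from group 2
Total = 2 x 2 = 4

4


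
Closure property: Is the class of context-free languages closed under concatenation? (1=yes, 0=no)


CFL closure properties:
  Closed under: union, concatenation, Kleene star
  NOT closed under: intersection, complement
Operation 'concatenation' is in closed list -> Yes (closed)

1


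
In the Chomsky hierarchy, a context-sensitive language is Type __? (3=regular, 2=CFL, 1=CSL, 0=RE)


Chomsky hierarchy levels:
  Type 3: Regular (DFA/NFA/regex)
  Type 2: Context-free (PDA)
  Type 1: Context-sensitive
  Type 0: Recursively enumerable (TM)
'context-sensitive' corresponds to Type 1

1


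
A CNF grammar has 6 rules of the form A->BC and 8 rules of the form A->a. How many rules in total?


CNF allows two rule forms:
  A -> BC (binary): 6 rules
  A -> a (terminal): 8 rules
Total = 6 + 8 = 14

14


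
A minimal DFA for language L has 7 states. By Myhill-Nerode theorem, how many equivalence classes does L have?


Myhill-Nerode theorem:
Number of equivalence classes = number of states in minimal DFA
Minimal DFA states = 7
Therefore equivalence classes = 7

7


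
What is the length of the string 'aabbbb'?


String: 'aabbbb'
Counting characters:
  'a' appears 2 time(s)
  'b' appears 4 time(s)
Total length = 2 + 4 = 6

6


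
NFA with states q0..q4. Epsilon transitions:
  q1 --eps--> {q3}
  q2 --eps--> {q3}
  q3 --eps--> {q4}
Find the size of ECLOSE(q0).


Starting from q0
Initialize closure = {q0}
q0 has no outgoing epsilon transitions -> nothing to add
Final closure: {q0}
Size = 1

1


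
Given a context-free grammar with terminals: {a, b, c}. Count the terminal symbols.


Terminal symbols: a, b, c
Counting each: a (#1), b (#2), c (#3)
Total = 3

3


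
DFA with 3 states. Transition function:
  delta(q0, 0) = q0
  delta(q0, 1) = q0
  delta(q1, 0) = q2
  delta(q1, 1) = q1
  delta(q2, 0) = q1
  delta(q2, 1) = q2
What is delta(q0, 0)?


Looking up transition function:
delta(q0, 0) in the table
Row: q0, Column: 0
Result: q0

q0


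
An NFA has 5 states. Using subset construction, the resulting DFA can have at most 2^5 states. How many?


NFA has 5 states
Subset construction: each DFA state = subset of NFA states
Maximum subsets = 2^5
2^5 = 32

32


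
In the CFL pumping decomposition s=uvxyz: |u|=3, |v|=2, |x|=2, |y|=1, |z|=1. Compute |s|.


|s| = |u| + |v| + |x| + |y| + |z|
= 3 + 2 + 2 + 1 + 1
= 5 + 2 + 2
= 7 + 2
= 9

9


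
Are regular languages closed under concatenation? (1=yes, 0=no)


Regular languages are closed under:
- Union (DFA product construction)
- Intersection (DFA product construction)
- Complement (swap accept/reject states)
- Concatenation (NFA construction)
- Kleene star (NFA construction)
concatenation is in this list
Therefore: closed

1


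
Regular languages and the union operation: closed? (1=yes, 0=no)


Regular languages are closed under all standard operations:
- Union: Yes (product construction)
- Intersection: Yes (product construction)
- Complement: Yes (swap accept/reject)
- Concatenation: Yes (NFA construction)
Operation: union -> Closed

1


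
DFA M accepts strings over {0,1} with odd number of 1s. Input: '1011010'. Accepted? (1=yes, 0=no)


DFA has 2 states: q_even (start, accept=no) and q_odd
Processing string '1011010' character by character:
  Position 0: read '1', 1-count=1 -> q_odd
  Position 1: read '0', 1-count=1 -> q_odd (no change)
  Position 2: read '1', 1-count=2 -> q_even
  Position 3: read '1', 1-count=3 -> q_odd
  Position 4: read '0', 1-count=3 -> q_odd (no change)
  Position 5: read '1', 1-count=4 -> q_even
  Position 6: read '0', 1-count=4 -> q_even (no change)
Final state: q_even, total 1s = 4 (even); the DFA requires an odd count -> reject

0


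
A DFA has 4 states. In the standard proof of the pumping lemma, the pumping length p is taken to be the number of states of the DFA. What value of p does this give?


Pumping lemma for regular languages (standard proof):
Take p = |Q|, the number of DFA states.
Any string of length >= |Q| passes through |Q|+1 states while reading its first |Q| symbols,
so by pigeonhole some state repeats, giving the loop that can be pumped.
Here |Q| = 4
Therefore the proof uses p = 4

4


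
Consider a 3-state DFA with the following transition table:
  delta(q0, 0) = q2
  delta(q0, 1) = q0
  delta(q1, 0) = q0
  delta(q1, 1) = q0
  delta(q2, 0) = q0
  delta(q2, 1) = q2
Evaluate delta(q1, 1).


Looking up transition function:
delta(q1, 1) in the table
Row: q1, Column: 1
Result: q0

q0


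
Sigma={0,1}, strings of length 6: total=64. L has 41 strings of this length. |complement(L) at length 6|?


Alphabet: {0,1}
String length: 6
Total strings of length 6 = 2^6 = 64
Strings in L = 41
Complement = total - |L|
= 64 - 41
= 23

23


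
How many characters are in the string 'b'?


String: 'b'
Counting characters:
  'b' appears 1 time(s)
Total length = 0 + 1 = 1

1


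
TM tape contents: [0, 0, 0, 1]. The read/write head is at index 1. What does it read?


Tape: [0, 0, 0, 1]
Positions: 0 1 2 3
Values:    0 0 0 1
Head at position 1
tape[1] = 0

0


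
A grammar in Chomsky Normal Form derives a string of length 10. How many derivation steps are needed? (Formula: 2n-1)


Chomsky Normal Form derivation:
String length n = 10
Each step either:
  - Splits a nonterminal into two (n-1 such steps)
  - Converts a nonterminal to terminal (n such steps)
Total = (n-1) + n = 2n - 1
= 2(10) - 1
= 20 - 1
= 19

19


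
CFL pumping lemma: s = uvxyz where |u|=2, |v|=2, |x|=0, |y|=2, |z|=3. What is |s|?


|s| = |u| + |v| + |x| + |y| + |z|
= 2 + 2 + 0 + 2 + 3
= 4 + 0 + 5
= 4 + 5
= 9

9


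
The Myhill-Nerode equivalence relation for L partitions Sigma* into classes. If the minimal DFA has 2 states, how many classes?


Myhill-Nerode theorem:
Number of equivalence classes = number of states in minimal DFA
Minimal DFA states = 2
Therefore equivalence classes = 2

2


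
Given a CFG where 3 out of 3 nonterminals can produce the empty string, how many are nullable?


Nonterminals: {S, A, B}
A nonterminal is nullable if it can derive epsilon
Counting nullable nonterminals: 3
Total nullable = 3

3


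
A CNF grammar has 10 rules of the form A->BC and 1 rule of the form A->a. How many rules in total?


CNF allows two rule forms:
  A -> BC (binary): 10 rules
  A -> a (terminal): 1 rule
Total = 10 + 1 = 11

11


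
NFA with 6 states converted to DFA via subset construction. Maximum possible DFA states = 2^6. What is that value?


NFA has 6 states
Subset construction: each DFA state = subset of NFA states
Maximum subsets = 2^6
2^6 = 64

64


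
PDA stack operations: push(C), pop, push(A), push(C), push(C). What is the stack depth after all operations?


Tracing stack operations:
  push(C) -> stack = [C], depth=1
  pop -> removed C, stack = [], depth=0
  push(A) -> stack = [A], depth=1
  push(C) -> stack = [A,C], depth=2
  push(C) -> stack = [A,C,C], depth=3
Final depth = 3

3


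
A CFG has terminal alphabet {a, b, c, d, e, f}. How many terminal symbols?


Terminal symbols: a, b, c, d, e, f
Counting each: a (#1), b (#2), c (#3), d (#4), e (#5), f (#6)
Total = 6

6


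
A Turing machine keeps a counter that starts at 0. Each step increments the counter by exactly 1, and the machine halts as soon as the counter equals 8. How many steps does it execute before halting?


Counter starts at 0. Counting sequence:
  Step 1: counter = 1
  Step 2: counter = 2
  Step 3: counter = 3
  Step 4: counter = 4
  Step 5: counter = 5
  Step 6: counter = 6
  Step 7: counter = 7
  Step 8: counter = 8
Counter reached 8 -> halt
Total steps = 8

8


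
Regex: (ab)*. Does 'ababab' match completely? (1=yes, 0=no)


Pattern: (ab)*
String: 'ababab'
Pattern requires: zero or more repetitions of 'ab'
Pairs: ['ab', 'ab', 'ab']
All pairs are 'ab'? Yes
Result: 1

1


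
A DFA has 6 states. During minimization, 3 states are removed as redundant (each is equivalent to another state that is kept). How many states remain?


Original DFA: 6 states
Redundant states removed: 3
Minimized states = original - removed
= 6 - 3
= 3

3


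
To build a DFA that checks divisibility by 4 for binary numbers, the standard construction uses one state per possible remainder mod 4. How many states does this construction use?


Divisibility by 4 is tracked via the remainder mod 4: 0, 1, ..., 3
The construction assigns one state to each remainder
Number of remainders = 4

4


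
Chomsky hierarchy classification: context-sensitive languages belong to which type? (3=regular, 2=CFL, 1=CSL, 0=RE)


Chomsky hierarchy levels:
  Type 3: Regular (DFA/NFA/regex)
  Type 2: Context-free (PDA)
  Type 1: Context-sensitive
  Type 0: Recursively enumerable (TM)
'context-sensitive' corresponds to Type 1

1


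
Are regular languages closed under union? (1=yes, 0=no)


Regular languages are closed under:
- Union (DFA product construction)
- Intersection (DFA product construction)
- Complement (swap accept/reject states)
- Concatenation (NFA construction)
- Kleene star (NFA construction)
union is in this list
Therefore: closed

1


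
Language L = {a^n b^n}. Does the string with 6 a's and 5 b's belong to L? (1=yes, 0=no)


Language requires equal numbers of a's and b's
PDA pushes for each 'a', pops for each 'b'
Number of a's = 6
Number of b's = 5
6 != 5 -> Reject

0


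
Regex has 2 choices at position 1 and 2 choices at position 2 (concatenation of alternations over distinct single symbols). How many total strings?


First group: 2 alternatives
Second group: 2 alternatives
Concatenation: each choice from group 1 pairs with each from group 2
Total = 2 x 2 = 4

4


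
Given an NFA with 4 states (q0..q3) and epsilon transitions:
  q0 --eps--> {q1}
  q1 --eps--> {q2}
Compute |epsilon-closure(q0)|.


Starting from q0
Initialize closure = {q0}
Follow epsilon from q0 -> add q1
Follow epsilon from q1 -> add q2
Final closure: {q0, q1, q2}
Size = 3

3


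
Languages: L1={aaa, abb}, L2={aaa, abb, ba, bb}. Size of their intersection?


L1 = {aaa, abb}
L2 = {aaa, abb, ba, bb}
Checking each string in L1 against L2:
  'aaa': in L2? Yes
  'abb': in L2? Yes
Intersection = {aaa, abb}
|L1 ∩ L2| = 2

2


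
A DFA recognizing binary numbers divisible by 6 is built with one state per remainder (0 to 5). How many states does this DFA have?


Divisibility by 6 is tracked via the remainder mod 6: 0, 1, ..., 5
The construction assigns one state to each remainder
Number of remainders = 6

6


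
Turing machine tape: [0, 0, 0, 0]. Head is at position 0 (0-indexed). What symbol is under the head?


Tape: [0, 0, 0, 0]
Positions: 0 1 2 3
Values:    0 0 0 0
Head at position 0
tape[0] = 0

0


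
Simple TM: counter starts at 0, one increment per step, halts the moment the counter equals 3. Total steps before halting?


Counter starts at 0. Counting sequence:
  Step 1: counter = 1
  Step 2: counter = 2
  Step 3: counter = 3
Counter reached 3 -> halt
Total steps = 3

3


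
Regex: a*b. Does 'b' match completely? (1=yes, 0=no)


Pattern: a*b
String: 'b'
Pattern requires: zero or more 'a's followed by exactly one 'b'
Found 0 leading 'a's
Remaining: 'b'
Remaining is exactly 'b' -> match
Result: 1

1


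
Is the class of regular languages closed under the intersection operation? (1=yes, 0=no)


Regular languages are closed under:
- Union (DFA product construction)
- Intersection (DFA product construction)
- Complement (swap accept/reject states)
- Concatenation (NFA construction)
- Kleene star (NFA construction)
intersection is in this list
Therefore: closed

1


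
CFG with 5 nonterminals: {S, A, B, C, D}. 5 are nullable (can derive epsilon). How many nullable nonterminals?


Nonterminals: {S, A, B, C, D}
A nonterminal is nullable if it can derive epsilon
Counting nullable nonterminals: 5
Total nullable = 5

5


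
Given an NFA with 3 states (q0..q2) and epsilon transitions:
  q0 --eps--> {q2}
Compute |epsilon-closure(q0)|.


Starting from q0
Initialize closure = {q0}
Follow epsilon from q0 -> add q2
Final closure: {q0, q2}
Size = 2

2


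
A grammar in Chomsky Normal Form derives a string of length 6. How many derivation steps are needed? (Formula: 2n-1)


Chomsky Normal Form derivation:
String length n = 6
Each step either:
  - Splits a nonterminal into two (n-1 such steps)
  - Converts a nonterminal to terminal (n such steps)
Total = (n-1) + n = 2n - 1
= 2(6) - 1
= 12 - 1
= 11

11


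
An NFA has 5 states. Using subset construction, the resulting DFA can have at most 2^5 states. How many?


NFA has 5 states
Subset construction: each DFA state = subset of NFA states
Maximum subsets = 2^5
2^5 = 32

32


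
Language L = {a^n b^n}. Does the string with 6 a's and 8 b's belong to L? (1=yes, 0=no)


Language requires equal numbers of a's and b's
PDA pushes for each 'a', pops for each 'b'
Number of a's = 6
Number of b's = 8
6 != 8 -> Reject

0


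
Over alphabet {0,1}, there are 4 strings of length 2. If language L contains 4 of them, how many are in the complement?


Alphabet: {0,1}
String length: 2
Total strings of length 2 = 2^2 = 4
Strings in L = 4
Complement = total - |L|
= 4 - 4
= 0

0


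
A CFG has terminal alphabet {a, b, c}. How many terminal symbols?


Terminal symbols: a, b, c
Counting each: a (#1), b (#2), c (#3)
Total = 3

3


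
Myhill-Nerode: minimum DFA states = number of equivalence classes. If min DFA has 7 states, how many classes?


Myhill-Nerode theorem:
Number of equivalence classes = number of states in minimal DFA
Minimal DFA states = 7
Therefore equivalence classes = 7

7


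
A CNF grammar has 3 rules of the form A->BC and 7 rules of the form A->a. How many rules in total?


CNF allows two rule forms:
  A -> BC (binary): 3 rules
  A -> a (terminal): 7 rules
Total = 3 + 7 = 10

10


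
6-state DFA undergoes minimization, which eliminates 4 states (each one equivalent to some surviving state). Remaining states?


Original DFA: 6 states
Redundant states removed: 4
Minimized states = original - removed
= 6 - 4
= 2

2


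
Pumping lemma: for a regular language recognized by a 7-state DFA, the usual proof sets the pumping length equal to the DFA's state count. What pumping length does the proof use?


Pumping lemma for regular languages (standard proof):
Take p = |Q|, the number of DFA states.
Any string of length >= |Q| passes through |Q|+1 states while reading its first |Q| symbols,
so by pigeonhole some state repeats, giving the loop that can be pumped.
Here |Q| = 7
Therefore the proof uses p = 7

7


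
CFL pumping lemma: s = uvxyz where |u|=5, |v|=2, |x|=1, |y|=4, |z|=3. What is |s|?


|s| = |u| + |v| + |x| + |y| + |z|
= 5 + 2 + 1 + 4 + 3
= 7 + 1 + 7
= 8 + 7
= 15

15


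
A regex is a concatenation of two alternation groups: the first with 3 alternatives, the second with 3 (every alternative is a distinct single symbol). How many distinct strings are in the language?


First group: 3 alternatives
Second group: 3 alternatives
Concatenation: each choice from group 1 pairs with each from group 2
Total = 3 x 3 = 9

9


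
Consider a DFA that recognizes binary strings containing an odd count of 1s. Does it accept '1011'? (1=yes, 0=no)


DFA has 2 states: q_even (start, accept=no) and q_odd
Processing string '1011' character by character:
  Position 0: read '1', 1-count=1 -> q_odd
  Position 1: read '0', 1-count=1 -> q_odd (no change)
  Position 2: read '1', 1-count=2 -> q_even
  Position 3: read '1', 1-count=3 -> q_odd
Final state: q_odd, total 1s = 3 (odd); the DFA requires an odd count -> accept

1


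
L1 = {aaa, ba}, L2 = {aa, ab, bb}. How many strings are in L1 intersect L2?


L1 = {aaa, ba}
L2 = {aa, ab, bb}
Checking each string in L1 against L2:
  'aaa': in L2? No
  'ba': in L2? No
Intersection = {}
|L1 ∩ L2| = 0

0


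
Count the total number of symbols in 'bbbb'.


String: 'bbbb'
Counting characters:
  'b' appears 4 time(s)
Total length = 0 + 4 = 4

4


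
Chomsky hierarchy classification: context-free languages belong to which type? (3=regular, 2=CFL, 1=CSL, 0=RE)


Chomsky hierarchy levels:
  Type 3: Regular (DFA/NFA/regex)
  Type 2: Context-free (PDA)
  Type 1: Context-sensitive
  Type 0: Recursively enumerable (TM)
'context-free' corresponds to Type 2

2


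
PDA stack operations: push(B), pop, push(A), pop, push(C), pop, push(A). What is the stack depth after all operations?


Tracing stack operations:
  push(B) -> stack = [B], depth=1
  pop -> removed B, stack = [], depth=0
  push(A) -> stack = [A], depth=1
  pop -> removed A, stack = [], depth=0
  push(C) -> stack = [C], depth=1
  pop -> removed C, stack = [], depth=0
  push(A) -> stack = [A], depth=1
Final depth = 1

1


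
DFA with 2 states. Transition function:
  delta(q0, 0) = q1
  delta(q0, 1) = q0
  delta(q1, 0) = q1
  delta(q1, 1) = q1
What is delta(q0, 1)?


Looking up transition function:
delta(q0, 1) in the table
Row: q0, Column: 1
Result: q0

q0


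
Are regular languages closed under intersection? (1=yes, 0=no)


Regular languages are closed under all standard operations:
- Union: Yes (product construction)
- Intersection: Yes (product construction)
- Complement: Yes (swap accept/reject)
- Concatenation: Yes (NFA construction)
Operation: intersection -> Closed

1


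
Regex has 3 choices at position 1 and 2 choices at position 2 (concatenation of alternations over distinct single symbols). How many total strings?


First group: 3 alternatives
Second group: 2 alternatives
Concatenation: each choice from group 1 pairs with each from group 2
Total = 3 x 2 = 6

6


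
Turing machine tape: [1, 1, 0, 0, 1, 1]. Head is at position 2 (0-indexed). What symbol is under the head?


Tape: [1, 1, 0, 0, 1, 1]
Positions: 0 1 2 3 4 5
Values:    1 1 0 0 1 1
Head at position 2
tape[2] = 0

0


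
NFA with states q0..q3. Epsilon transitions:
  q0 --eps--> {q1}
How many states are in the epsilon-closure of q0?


Starting from q0
Initialize closure = {q0}
Follow epsilon from q0 -> add q1
Final closure: {q0, q1}
Size = 2

2


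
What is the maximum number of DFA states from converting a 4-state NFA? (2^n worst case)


NFA has 4 states
Subset construction: each DFA state = subset of NFA states
Maximum subsets = 2^4
2^4 = 16

16


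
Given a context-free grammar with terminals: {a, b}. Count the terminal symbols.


Terminal symbols: a, b
Counting each: a (#1), b (#2)
Total = 2

2


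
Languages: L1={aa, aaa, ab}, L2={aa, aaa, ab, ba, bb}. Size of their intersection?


L1 = {aa, aaa, ab}
L2 = {aa, aaa, ab, ba, bb}
Checking each string in L1 against L2:
  'aa': in L2? Yes
  'aaa': in L2? Yes
  'ab': in L2? Yes
Intersection = {aa, aaa, ab}
|L1 ∩ L2| = 3

3


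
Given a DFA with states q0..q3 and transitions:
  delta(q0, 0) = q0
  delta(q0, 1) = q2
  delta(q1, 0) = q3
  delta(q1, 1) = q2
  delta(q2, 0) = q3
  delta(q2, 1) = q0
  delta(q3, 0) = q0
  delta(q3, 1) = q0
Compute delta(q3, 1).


Looking up transition function:
delta(q3, 1) in the table
Row: q3, Column: 1
Result: q0

q0


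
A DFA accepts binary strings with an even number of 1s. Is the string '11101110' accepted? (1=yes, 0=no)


DFA has 2 states: q_even (start, accept=yes) and q_odd
Processing string '11101110' character by character:
  Position 0: read '1', 1-count=1 -> q_odd
  Position 1: read '1', 1-count=2 -> q_even
  Position 2: read '1', 1-count=3 -> q_odd
  Position 3: read '0', 1-count=3 -> q_odd (no change)
  Position 4: read '1', 1-count=4 -> q_even
  Position 5: read '1', 1-count=5 -> q_odd
  Position 6: read '1', 1-count=6 -> q_even
  Position 7: read '0', 1-count=6 -> q_even (no change)
Final state: q_even, total 1s = 6 (even); the DFA requires an even count -> accept

1


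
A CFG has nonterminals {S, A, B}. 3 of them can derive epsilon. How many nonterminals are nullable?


Nonterminals: {S, A, B}
A nonterminal is nullable if it can derive epsilon
Counting nullable nonterminals: 3
Total nullable = 3

3


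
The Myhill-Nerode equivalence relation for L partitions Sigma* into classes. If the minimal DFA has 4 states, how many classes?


Myhill-Nerode theorem:
Number of equivalence classes = number of states in minimal DFA
Minimal DFA states = 4
Therefore equivalence classes = 4

4


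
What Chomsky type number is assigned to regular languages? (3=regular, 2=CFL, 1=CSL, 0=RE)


Chomsky hierarchy levels:
  Type 3: Regular (DFA/NFA/regex)
  Type 2: Context-free (PDA)
  Type 1: Context-sensitive
  Type 0: Recursively enumerable (TM)
'regular' corresponds to Type 3

3


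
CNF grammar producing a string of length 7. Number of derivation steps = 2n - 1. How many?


Chomsky Normal Form derivation:
String length n = 7
Each step either:
  - Splits a nonterminal into two (n-1 such steps)
  - Converts a nonterminal to terminal (n such steps)
Total = (n-1) + n = 2n - 1
= 2(7) - 1
= 14 - 1
= 13

13


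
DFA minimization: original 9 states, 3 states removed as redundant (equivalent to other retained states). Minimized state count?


Original DFA: 9 states
Redundant states removed: 3
Minimized states = original - removed
= 9 - 3
= 6

6


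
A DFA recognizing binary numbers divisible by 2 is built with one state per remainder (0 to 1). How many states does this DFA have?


Divisibility by 2 is tracked via the remainder mod 2: 0, 1, ..., 1
The construction assigns one state to each remainder
Number of remainders = 2

2


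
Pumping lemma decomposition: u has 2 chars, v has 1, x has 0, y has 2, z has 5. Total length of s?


|s| = |u| + |v| + |x| + |y| + |z|
= 2 + 1 + 0 + 2 + 5
= 3 + 0 + 7
= 3 + 7
= 10

10


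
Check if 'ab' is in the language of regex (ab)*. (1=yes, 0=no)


Pattern: (ab)*
String: 'ab'
Pattern requires: zero or more repetitions of 'ab'
Pairs: ['ab']
All pairs are 'ab'? Yes
Result: 1

1


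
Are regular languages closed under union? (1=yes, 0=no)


Regular languages are closed under:
- Union (DFA product construction)
- Intersection (DFA product construction)
- Complement (swap accept/reject states)
- Concatenation (NFA construction)
- Kleene star (NFA construction)
union is in this list
Therefore: closed

1


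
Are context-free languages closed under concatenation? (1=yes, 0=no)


CFL closure properties:
  Closed under: union, concatenation, Kleene star
  NOT closed under: intersection, complement
Operation 'concatenation' is in closed list -> Yes (closed)

1


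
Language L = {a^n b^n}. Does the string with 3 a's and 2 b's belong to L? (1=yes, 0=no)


Language requires equal numbers of a's and b's
PDA pushes for each 'a', pops for each 'b'
Number of a's = 3
Number of b's = 2
3 != 2 -> Reject

0


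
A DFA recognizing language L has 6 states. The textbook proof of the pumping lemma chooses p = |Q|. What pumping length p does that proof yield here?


Pumping lemma for regular languages (standard proof):
Take p = |Q|, the number of DFA states.
Any string of length >= |Q| passes through |Q|+1 states while reading its first |Q| symbols,
so by pigeonhole some state repeats, giving the loop that can be pumped.
Here |Q| = 6
Therefore the proof uses p = 6

6


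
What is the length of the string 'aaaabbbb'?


String: 'aaaabbbb'
Counting characters:
  'a' appears 4 time(s)
  'b' appears 4 time(s)
Total length = 4 + 4 = 8

8


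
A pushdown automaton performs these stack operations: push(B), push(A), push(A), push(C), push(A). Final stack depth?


Tracing stack operations:
  push(B) -> stack = [B], depth=1
  push(A) -> stack = [B,A], depth=2
  push(A) -> stack = [B,A,A], depth=3
  push(C) -> stack = [B,A,A,C], depth=4
  push(A) -> stack = [B,A,A,C,A], depth=5
Final depth = 5

5


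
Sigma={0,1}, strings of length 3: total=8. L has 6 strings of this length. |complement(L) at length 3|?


Alphabet: {0,1}
String length: 3
Total strings of length 3 = 2^3 = 8
Strings in L = 6
Complement = total - |L|
= 8 - 6
= 2

2


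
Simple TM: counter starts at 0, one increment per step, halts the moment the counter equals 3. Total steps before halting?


Counter starts at 0. Counting sequence:
  Step 1: counter = 1
  Step 2: counter = 2
  Step 3: counter = 3
Counter reached 3 -> halt
Total steps = 3

3


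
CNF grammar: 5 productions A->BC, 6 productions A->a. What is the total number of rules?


CNF allows two rule forms:
  A -> BC (binary): 5 rules
  A -> a (terminal): 6 rules
Total = 5 + 6 = 11

11


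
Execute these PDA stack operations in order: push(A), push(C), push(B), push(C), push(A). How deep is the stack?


Tracing stack operations:
  push(A) -> stack = [A], depth=1
  push(C) -> stack = [A,C], depth=2
  push(B) -> stack = [A,C,B], depth=3
  push(C) -> stack = [A,C,B,C], depth=4
  push(A) -> stack = [A,C,B,C,A], depth=5
Final depth = 5

5
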